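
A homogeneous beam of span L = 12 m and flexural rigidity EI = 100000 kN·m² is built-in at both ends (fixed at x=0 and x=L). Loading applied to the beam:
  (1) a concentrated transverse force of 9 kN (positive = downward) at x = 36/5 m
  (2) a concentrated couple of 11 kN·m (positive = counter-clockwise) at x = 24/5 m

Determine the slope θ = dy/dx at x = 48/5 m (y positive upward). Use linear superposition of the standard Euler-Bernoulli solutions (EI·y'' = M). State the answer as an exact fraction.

Load 1 — point force P=9 kN at a=36/5 m (b=L-a=24/5):
  θ_1 = Pa²(L-x)(2bL-(3b+a)(L-x))/(2L³EI)  [x>a] = 9·(36/5)²·(12-(48/5))·(2·(24/5)·12-(3·(24/5)+(36/5))·(12-(48/5)))/(2·12³·100000) = 8019/39062500 rad
Load 2 — applied couple M₀=11 kN·m at a=24/5 m (b=L-a=36/5):
  θ_2 = (R_Ax²/2 - M_Ax - M₀(x-a))/EI  [x>a] with R_A=33/25, M_A=33/25 = ((33/25)·(48/5)²/2 - (33/25)·(48/5) - 11·((48/5)-(24/5)))/100000 = -363/7812500 rad
Superposition: θ = Σ θ_i = 1551/9765625 rad ≈ 0.000159 rad

θ(48/5) = 1551/9765625 rad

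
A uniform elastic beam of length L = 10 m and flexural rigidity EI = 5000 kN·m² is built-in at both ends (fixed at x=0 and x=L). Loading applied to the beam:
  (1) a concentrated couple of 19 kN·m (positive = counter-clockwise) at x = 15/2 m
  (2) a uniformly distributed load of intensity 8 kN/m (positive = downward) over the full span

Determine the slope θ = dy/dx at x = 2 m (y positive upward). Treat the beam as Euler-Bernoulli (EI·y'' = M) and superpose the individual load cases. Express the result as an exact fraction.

Load 1 — applied couple M₀=19 kN·m at a=15/2 m (b=L-a=5/2):
  θ_1 = (R_Ax²/2 - M_Ax)/EI  [x≤a] with R_A=171/80, M_A=95/16 = ((171/80)·2²/2 - (95/16)·2)/5000 = -19/12500 rad
Load 2 — uniform load w=8 kN/m over full span:
  θ_2 = -wx(L-x)(L-2x)/(12EI) = -8·2·(10-2)·(10-2·2)/(12·5000) = -8/625 rad
Superposition: θ = Σ θ_i = -179/12500 rad ≈ -0.014320 rad

θ(2) = -179/12500 rad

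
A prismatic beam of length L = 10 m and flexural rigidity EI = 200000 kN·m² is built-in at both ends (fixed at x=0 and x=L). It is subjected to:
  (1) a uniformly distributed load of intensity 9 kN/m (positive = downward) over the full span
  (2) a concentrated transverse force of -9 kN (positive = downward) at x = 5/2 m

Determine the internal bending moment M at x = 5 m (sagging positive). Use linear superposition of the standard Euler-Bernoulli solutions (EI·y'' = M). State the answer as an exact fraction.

M(5) = 555/16 kN·m

Load 1 — uniform load w=9 kN/m over full span:
  M_1 = wLx/2 - wL²/12 - wx²/2 = 9·10·5/2 - 9·10²/12 - 9·5²/2 = 75/2 kN·m
Load 2 — point force P=-9 kN at a=5/2 m (b=L-a=15/2):
  M_2 = Pa²(a+3b)(L-x)/L³ - Pa²b/L²  [x>a] = (-9)·(5/2)²·((5/2)+3·(15/2))·(10-5)/10³ - (-9)·(5/2)²·(15/2)/10² = -45/16 kN·m
Superposition: M = Σ M_i = 555/16 kN·m ≈ 34.687500 kN·m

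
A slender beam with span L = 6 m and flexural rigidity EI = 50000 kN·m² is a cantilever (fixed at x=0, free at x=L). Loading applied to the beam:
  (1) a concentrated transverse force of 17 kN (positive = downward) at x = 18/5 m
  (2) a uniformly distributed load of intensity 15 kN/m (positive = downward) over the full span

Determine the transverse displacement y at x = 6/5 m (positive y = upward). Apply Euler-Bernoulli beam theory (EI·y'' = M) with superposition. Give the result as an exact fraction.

Load 1 — point force P=17 kN at a=18/5 m (b=L-a=12/5):
  y_1 = -Px²(3a-x)/(6EI)  [x≤a] = -17·(6/5)²·(3·(18/5)-(6/5))/(6·50000) = -306/390625 m
Load 2 — uniform load w=15 kN/m over full span:
  y_2 = -wx²(x²-4Lx+6L²)/(24EI) = -15·(6/5)²·((6/5)²-4·6·(6/5)+6·6²)/(24·50000) = -10611/3125000 m
Superposition: y = Σ y_i = -13059/3125000 m ≈ -0.004179 m

y(6/5) = -13059/3125000 m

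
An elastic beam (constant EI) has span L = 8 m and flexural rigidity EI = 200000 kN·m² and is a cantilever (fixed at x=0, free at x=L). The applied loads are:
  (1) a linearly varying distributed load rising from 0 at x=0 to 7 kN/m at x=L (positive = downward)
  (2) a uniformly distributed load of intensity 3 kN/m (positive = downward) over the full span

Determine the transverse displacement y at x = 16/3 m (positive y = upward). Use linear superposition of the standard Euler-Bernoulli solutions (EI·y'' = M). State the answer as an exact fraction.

y(16/3) = -131392/11390625 m

Load 1 — triangular load w₀=7 kN/m (0→w₀ over full span):
  y_1 = (w₀Lx³/12-w₀L²x²/6-w₀x⁵/(120L))/EI = (7·8·(16/3)³/12-7·8²·(16/3)²/6-7·(16/3)⁵/(120·8))/200000 = -82432/11390625 m
Load 2 — uniform load w=3 kN/m over full span:
  y_2 = -wx²(x²-4Lx+6L²)/(24EI) = -3·(16/3)²·((16/3)²-4·8·(16/3)+6·8²)/(24·200000) = -1088/253125 m
Superposition: y = Σ y_i = -131392/11390625 m ≈ -0.011535 m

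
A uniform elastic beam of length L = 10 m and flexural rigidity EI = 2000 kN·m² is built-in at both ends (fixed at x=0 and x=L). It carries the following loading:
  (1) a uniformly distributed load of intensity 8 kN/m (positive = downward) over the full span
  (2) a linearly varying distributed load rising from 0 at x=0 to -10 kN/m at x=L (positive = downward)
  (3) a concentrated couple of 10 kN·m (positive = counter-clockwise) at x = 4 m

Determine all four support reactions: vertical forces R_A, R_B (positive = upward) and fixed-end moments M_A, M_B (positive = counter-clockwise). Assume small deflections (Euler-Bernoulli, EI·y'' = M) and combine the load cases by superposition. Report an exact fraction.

R_A = 661/25 kN, M_A = 518/15 kN·m, R_B = 89/25 kN, M_B = -202/15 kN·m

Load 1 — uniform load w=8 kN/m over full span:
  R_A = wL/2 = 8·10/2 = 40 kN
  M_A = wL²/12 = 8·10²/12 = 200/3 kN·m
  R_B = wL/2 = 8·10/2 = 40 kN
  M_B = -wL²/12 = -8·10²/12 = -200/3 kN·m
Load 2 — triangular load w₀=-10 kN/m (0→w₀ over full span):
  R_A = 3w₀L/20 = 3·(-10)·10/20 = -15 kN
  M_A = w₀L²/30 = (-10)·10²/30 = -100/3 kN·m
  R_B = 7w₀L/20 = 7·(-10)·10/20 = -35 kN
  M_B = -w₀L²/20 = -(-10)·10²/20 = 50 kN·m
Load 3 — applied couple M₀=10 kN·m at a=4 m (b=L-a=6):
  R_A = 6M₀ab/L³ = 6·10·4·6/10³ = 36/25 kN
  M_A = M₀b(2a-b)/L² = 10·6·(2·4-6)/10² = 6/5 kN·m
  R_B = -6M₀ab/L³ = -6·10·4·6/10³ = -36/25 kN
  M_B = M₀a(2b-a)/L² = 10·4·(2·6-4)/10² = 16/5 kN·m
Superposition: R_A = 661/25 kN, M_A = 518/15 kN·m, R_B = 89/25 kN, M_B = -202/15 kN·m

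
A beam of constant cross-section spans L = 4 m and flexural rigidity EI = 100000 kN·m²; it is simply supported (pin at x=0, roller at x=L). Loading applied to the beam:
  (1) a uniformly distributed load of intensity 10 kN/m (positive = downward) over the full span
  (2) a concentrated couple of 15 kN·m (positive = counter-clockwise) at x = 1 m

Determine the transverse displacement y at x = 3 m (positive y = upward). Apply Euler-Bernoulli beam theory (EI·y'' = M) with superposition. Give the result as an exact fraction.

y(3) = -13/80000 m

Load 1 — uniform load w=10 kN/m over full span:
  y_1 = -wx(L³-2Lx²+x³)/(24EI) = -10·3·(4³-2·4·3²+3³)/(24·100000) = -19/80000 m
Load 2 — applied couple M₀=15 kN·m at a=1 m (b=L-a=3):
  y_2 = (M₀x³/(6L)-M₀(x-a)²/2+C₁x)/EI  [x>a] with C₁=M₀(3b²-L²)/(6L)=55/8 = (15·3³/(6·4)-15·(3-1)²/2+(55/8)·3)/100000 = 3/40000 m
Superposition: y = Σ y_i = -13/80000 m ≈ -0.000162 m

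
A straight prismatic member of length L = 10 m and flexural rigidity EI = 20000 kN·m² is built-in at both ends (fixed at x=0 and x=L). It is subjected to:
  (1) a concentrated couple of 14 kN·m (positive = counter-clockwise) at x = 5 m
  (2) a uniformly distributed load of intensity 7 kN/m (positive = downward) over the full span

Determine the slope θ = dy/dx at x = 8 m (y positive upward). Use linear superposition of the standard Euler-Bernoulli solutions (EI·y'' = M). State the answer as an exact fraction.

θ(8) = 133/50000 rad

Load 1 — applied couple M₀=14 kN·m at a=5 m (b=L-a=5):
  θ_1 = (R_Ax²/2 - M_Ax - M₀(x-a))/EI  [x>a] with R_A=21/10, M_A=7/2 = ((21/10)·8²/2 - (7/2)·8 - 14·(8-5))/20000 = -7/50000 rad
Load 2 — uniform load w=7 kN/m over full span:
  θ_2 = -wx(L-x)(L-2x)/(12EI) = -7·8·(10-8)·(10-2·8)/(12·20000) = 7/2500 rad
Superposition: θ = Σ θ_i = 133/50000 rad ≈ 0.002660 rad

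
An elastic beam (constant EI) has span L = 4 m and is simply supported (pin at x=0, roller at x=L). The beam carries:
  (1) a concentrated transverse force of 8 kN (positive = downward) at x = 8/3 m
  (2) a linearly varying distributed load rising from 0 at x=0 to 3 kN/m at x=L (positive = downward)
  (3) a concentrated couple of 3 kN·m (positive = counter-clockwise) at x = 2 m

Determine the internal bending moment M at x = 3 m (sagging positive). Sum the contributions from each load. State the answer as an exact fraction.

Load 1 — point force P=8 kN at a=8/3 m (b=L-a=4/3):
  M_1 = Pa(L-x)/L  [x>a] = 8·(8/3)·(4-3)/4 = 16/3 kN·m
Load 2 — triangular load w₀=3 kN/m (0→w₀ over full span):
  M_2 = w₀Lx/6 - w₀x³/(6L) = 3·4·3/6 - 3·3³/(6·4) = 21/8 kN·m
Load 3 — applied couple M₀=3 kN·m at a=2 m (b=L-a=2):
  M_3 = M₀x/L - M₀  [x>a] = 3·3/4 - 3 = -3/4 kN·m
Superposition: M = Σ M_i = 173/24 kN·m ≈ 7.208333 kN·m

M(3) = 173/24 kN·m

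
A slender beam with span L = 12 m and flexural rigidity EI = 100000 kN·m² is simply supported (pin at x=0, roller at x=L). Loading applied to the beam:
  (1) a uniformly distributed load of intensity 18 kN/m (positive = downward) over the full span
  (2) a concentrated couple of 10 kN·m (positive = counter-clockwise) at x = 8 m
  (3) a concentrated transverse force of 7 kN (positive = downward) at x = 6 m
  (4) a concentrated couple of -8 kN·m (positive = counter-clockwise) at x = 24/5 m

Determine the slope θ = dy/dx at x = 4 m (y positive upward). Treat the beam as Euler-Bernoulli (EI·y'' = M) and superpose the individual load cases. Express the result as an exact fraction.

Load 1 — uniform load w=18 kN/m over full span:
  θ_1 = -w(L³-6Lx²+4x³)/(24EI) = -18·(12³-6·12·4²+4·4³)/(24·100000) = -39/6250 rad
Load 2 — applied couple M₀=10 kN·m at a=8 m (b=L-a=4):
  θ_2 = (M₀x²/(2L)+C₁)/EI  [x≤a] with C₁=M₀(3b²-L²)/(6L)=-40/3 = (10·4²/(2·12)+(-40/3))/100000 = -1/15000 rad
Load 3 — point force P=7 kN at a=6 m (b=L-a=6):
  θ_3 = -Pb(L²-b²-3x²)/(6LEI)  [x≤a] = -7·6·(12²-6²-3·4²)/(6·12·100000) = -7/20000 rad
Load 4 — applied couple M₀=-8 kN·m at a=24/5 m (b=L-a=36/5):
  θ_4 = (M₀x²/(2L)+C₁)/EI  [x≤a] with C₁=M₀(3b²-L²)/(6L)=-32/25 = ((-8)·4²/(2·12)+(-32/25))/100000 = -31/468750 rad
Superposition: θ = Σ θ_i = -16807/2500000 rad ≈ -0.006723 rad

θ(4) = -16807/2500000 rad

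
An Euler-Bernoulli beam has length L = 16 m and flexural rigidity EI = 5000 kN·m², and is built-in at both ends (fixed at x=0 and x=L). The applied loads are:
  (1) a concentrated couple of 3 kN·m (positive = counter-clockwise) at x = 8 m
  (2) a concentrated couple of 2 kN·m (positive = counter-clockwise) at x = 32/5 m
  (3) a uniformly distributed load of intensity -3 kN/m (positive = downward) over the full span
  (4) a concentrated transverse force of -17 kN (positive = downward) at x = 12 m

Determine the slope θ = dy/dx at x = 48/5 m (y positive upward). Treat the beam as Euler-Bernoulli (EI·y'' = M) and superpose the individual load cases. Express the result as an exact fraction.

Load 1 — applied couple M₀=3 kN·m at a=8 m (b=L-a=8):
  θ_1 = (R_Ax²/2 - M_Ax - M₀(x-a))/EI  [x>a] with R_A=9/32, M_A=3/4 = ((9/32)·(48/5)²/2 - (3/4)·(48/5) - 3·((48/5)-8))/5000 = 3/15625 rad
Load 2 — applied couple M₀=2 kN·m at a=32/5 m (b=L-a=48/5):
  θ_2 = (R_Ax²/2 - M_Ax - M₀(x-a))/EI  [x>a] with R_A=9/50, M_A=6/25 = ((9/50)·(48/5)²/2 - (6/25)·(48/5) - 2·((48/5)-(32/5)))/5000 = -32/390625 rad
Load 3 — uniform load w=-3 kN/m over full span:
  θ_3 = -wx(L-x)(L-2x)/(12EI) = -(-3)·(48/5)·(16-(48/5))·(16-2·(48/5))/(12·5000) = -768/78125 rad
Load 4 — point force P=-17 kN at a=12 m (b=L-a=4):
  θ_4 = -Pb²x(2aL-(3a+b)x)/(2L³EI)  [x≤a] = -(-17)·4²·(48/5)·(2·12·16-(3·12+4)·(48/5))/(2·16³·5000) = 0 rad
Superposition: θ = Σ θ_i = -3797/390625 rad ≈ -0.009720 rad

θ(48/5) = -3797/390625 rad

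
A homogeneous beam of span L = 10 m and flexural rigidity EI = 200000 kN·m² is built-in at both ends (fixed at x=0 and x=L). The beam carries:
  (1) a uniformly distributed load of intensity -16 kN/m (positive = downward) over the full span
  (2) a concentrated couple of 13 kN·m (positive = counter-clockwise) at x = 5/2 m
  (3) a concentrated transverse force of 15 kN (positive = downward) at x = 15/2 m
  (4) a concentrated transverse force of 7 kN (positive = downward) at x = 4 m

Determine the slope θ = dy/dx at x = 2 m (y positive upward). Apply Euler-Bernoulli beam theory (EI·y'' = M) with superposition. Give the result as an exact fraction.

θ(2) = 115337/200000000 rad

Load 1 — uniform load w=-16 kN/m over full span:
  θ_1 = -wx(L-x)(L-2x)/(12EI) = -(-16)·2·(10-2)·(10-2·2)/(12·200000) = 2/3125 rad
Load 2 — applied couple M₀=13 kN·m at a=5/2 m (b=L-a=15/2):
  θ_2 = (R_Ax²/2 - M_Ax)/EI  [x≤a] with R_A=117/80, M_A=-39/16 = ((117/80)·2²/2 - (-39/16)·2)/200000 = 39/1000000 rad
Load 3 — point force P=15 kN at a=15/2 m (b=L-a=5/2):
  θ_3 = -Pb²x(2aL-(3a+b)x)/(2L³EI)  [x≤a] = -15·(5/2)²·2·(2·(15/2)·10-(3·(15/2)+(5/2))·2)/(2·10³·200000) = -3/64000 rad
Load 4 — point force P=7 kN at a=4 m (b=L-a=6):
  θ_4 = -Pb²x(2aL-(3a+b)x)/(2L³EI)  [x≤a] = -7·6²·2·(2·4·10-(3·4+6)·2)/(2·10³·200000) = -693/12500000 rad
Superposition: θ = Σ θ_i = 115337/200000000 rad ≈ 0.000577 rad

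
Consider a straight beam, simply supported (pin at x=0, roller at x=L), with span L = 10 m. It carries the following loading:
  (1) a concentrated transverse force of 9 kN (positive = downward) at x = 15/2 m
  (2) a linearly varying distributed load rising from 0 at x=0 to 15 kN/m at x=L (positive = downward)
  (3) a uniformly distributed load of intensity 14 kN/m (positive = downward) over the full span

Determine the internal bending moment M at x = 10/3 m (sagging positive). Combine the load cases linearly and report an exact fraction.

Load 1 — point force P=9 kN at a=15/2 m (b=L-a=5/2):
  M_1 = Pbx/L  [x≤a] = 9·(5/2)·(10/3)/10 = 15/2 kN·m
Load 2 — triangular load w₀=15 kN/m (0→w₀ over full span):
  M_2 = w₀Lx/6 - w₀x³/(6L) = 15·10·(10/3)/6 - 15·(10/3)³/(6·10) = 2000/27 kN·m
Load 3 — uniform load w=14 kN/m over full span:
  M_3 = wx(L-x)/2 = 14·(10/3)·(10-(10/3))/2 = 1400/9 kN·m
Superposition: M = Σ M_i = 12805/54 kN·m ≈ 237.129630 kN·m

M(10/3) = 12805/54 kN·m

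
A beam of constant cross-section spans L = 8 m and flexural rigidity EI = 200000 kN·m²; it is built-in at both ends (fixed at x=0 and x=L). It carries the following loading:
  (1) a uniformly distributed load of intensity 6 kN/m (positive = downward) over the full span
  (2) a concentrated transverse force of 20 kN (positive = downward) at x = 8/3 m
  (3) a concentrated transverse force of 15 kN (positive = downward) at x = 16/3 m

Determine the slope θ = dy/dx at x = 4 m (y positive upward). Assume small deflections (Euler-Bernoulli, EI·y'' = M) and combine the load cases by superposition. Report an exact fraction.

θ(4) = 1/135000 rad

Load 1 — uniform load w=6 kN/m over full span:
  θ_1 = -wx(L-x)(L-2x)/(12EI) = -6·4·(8-4)·(8-2·4)/(12·200000) = 0 rad
Load 2 — point force P=20 kN at a=8/3 m (b=L-a=16/3):
  θ_2 = Pa²(L-x)(2bL-(3b+a)(L-x))/(2L³EI)  [x>a] = 20·(8/3)²·(8-4)·(2·(16/3)·8-(3·(16/3)+(8/3))·(8-4))/(2·8³·200000) = 1/33750 rad
Load 3 — point force P=15 kN at a=16/3 m (b=L-a=8/3):
  θ_3 = -Pb²x(2aL-(3a+b)x)/(2L³EI)  [x≤a] = -15·(8/3)²·4·(2·(16/3)·8-(3·(16/3)+(8/3))·4)/(2·8³·200000) = -1/45000 rad
Superposition: θ = Σ θ_i = 1/135000 rad ≈ 0.000007 rad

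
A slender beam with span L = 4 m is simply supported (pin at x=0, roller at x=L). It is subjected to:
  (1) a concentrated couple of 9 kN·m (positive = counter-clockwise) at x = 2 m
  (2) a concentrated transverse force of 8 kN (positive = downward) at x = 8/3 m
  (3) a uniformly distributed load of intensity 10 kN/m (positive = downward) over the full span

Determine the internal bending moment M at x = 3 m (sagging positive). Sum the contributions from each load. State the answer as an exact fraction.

Load 1 — applied couple M₀=9 kN·m at a=2 m (b=L-a=2):
  M_1 = M₀x/L - M₀  [x>a] = 9·3/4 - 9 = -9/4 kN·m
Load 2 — point force P=8 kN at a=8/3 m (b=L-a=4/3):
  M_2 = Pa(L-x)/L  [x>a] = 8·(8/3)·(4-3)/4 = 16/3 kN·m
Load 3 — uniform load w=10 kN/m over full span:
  M_3 = wx(L-x)/2 = 10·3·(4-3)/2 = 15 kN·m
Superposition: M = Σ M_i = 217/12 kN·m ≈ 18.083333 kN·m

M(3) = 217/12 kN·m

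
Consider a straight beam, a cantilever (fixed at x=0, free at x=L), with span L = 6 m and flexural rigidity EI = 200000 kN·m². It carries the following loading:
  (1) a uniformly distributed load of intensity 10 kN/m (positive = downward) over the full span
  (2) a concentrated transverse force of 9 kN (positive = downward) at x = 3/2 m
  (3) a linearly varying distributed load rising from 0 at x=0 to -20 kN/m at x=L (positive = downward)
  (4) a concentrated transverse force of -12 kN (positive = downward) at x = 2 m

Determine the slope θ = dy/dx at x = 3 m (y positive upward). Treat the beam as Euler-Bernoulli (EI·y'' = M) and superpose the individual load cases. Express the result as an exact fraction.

θ(3) = 1281/1600000 rad

Load 1 — uniform load w=10 kN/m over full span:
  θ_1 = -wx(x²-3Lx+3L²)/(6EI) = -10·3·(3²-3·6·3+3·6²)/(6·200000) = -63/40000 rad
Load 2 — point force P=9 kN at a=3/2 m (b=L-a=9/2):
  θ_2 = -Pa²/(2EI)  [x>a] = -9·(3/2)²/(2·200000) = -81/1600000 rad
Load 3 — triangular load w₀=-20 kN/m (0→w₀ over full span):
  θ_3 = (w₀Lx²/4-w₀L²x/3-w₀x⁴/(24L))/EI = ((-20)·6·3²/4-(-20)·6²·3/3-(-20)·3⁴/(24·6))/200000 = 369/160000 rad
Load 4 — point force P=-12 kN at a=2 m (b=L-a=4):
  θ_4 = -Pa²/(2EI)  [x>a] = -(-12)·2²/(2·200000) = 3/25000 rad
Superposition: θ = Σ θ_i = 1281/1600000 rad ≈ 0.000801 rad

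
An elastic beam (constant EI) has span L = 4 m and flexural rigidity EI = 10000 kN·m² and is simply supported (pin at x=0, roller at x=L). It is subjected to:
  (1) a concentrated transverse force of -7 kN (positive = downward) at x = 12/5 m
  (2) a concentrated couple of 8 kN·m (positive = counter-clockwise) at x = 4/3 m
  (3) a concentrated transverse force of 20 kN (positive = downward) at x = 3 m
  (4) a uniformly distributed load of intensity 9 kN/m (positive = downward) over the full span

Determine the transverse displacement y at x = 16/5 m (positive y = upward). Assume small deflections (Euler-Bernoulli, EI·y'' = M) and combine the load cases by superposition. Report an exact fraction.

Load 1 — point force P=-7 kN at a=12/5 m (b=L-a=8/5):
  y_1 = -Pa(L-x)(2Lx-a²-x²)/(6LEI)  [x>a] = -(-7)·(12/5)·(4-(16/5))·(2·4·(16/5)-(12/5)²-(16/5)²)/(6·4·10000) = 42/78125 m
Load 2 — applied couple M₀=8 kN·m at a=4/3 m (b=L-a=8/3):
  y_2 = (M₀x³/(6L)-M₀(x-a)²/2+C₁x)/EI  [x>a] with C₁=M₀(3b²-L²)/(6L)=16/9 = (8·(16/5)³/(6·4)-8·((16/5)-(4/3))²/2+(16/9)·(16/5))/10000 = 188/703125 m
Load 3 — point force P=20 kN at a=3 m (b=L-a=1):
  y_3 = -Pa(L-x)(2Lx-a²-x²)/(6LEI)  [x>a] = -20·3·(4-(16/5))·(2·4·(16/5)-3²-(16/5)²)/(6·4·10000) = -159/125000 m
Load 4 — uniform load w=9 kN/m over full span:
  y_4 = -wx(L³-2Lx²+x³)/(24EI) = -9·(16/5)·(4³-2·4·(16/5)²+(16/5)³)/(24·10000) = -696/390625 m
Superposition: y = Σ y_i = -63247/28125000 m ≈ -0.002249 m

y(16/5) = -63247/28125000 m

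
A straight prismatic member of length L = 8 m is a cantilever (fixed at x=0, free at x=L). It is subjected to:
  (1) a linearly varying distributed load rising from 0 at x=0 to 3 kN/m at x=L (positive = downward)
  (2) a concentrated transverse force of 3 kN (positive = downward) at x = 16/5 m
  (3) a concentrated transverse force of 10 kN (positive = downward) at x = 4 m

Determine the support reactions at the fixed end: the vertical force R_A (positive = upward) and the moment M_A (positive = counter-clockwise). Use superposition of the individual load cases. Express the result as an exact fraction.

R_A = 25 kN, M_A = 568/5 kN·m

Load 1 — triangular load w₀=3 kN/m (0→w₀ over full span):
  R_A = w₀L/2 = 3·8/2 = 12 kN
  M_A = w₀L²/3 = 3·8²/3 = 64 kN·m
Load 2 — point force P=3 kN at a=16/5 m (b=L-a=24/5):
  R_A = P = 3 kN
  M_A = Pa = 3·(16/5) = 48/5 kN·m
Load 3 — point force P=10 kN at a=4 m (b=L-a=4):
  R_A = P = 10 kN
  M_A = Pa = 10·4 = 40 kN·m
Superposition: R_A = 25 kN, M_A = 568/5 kN·m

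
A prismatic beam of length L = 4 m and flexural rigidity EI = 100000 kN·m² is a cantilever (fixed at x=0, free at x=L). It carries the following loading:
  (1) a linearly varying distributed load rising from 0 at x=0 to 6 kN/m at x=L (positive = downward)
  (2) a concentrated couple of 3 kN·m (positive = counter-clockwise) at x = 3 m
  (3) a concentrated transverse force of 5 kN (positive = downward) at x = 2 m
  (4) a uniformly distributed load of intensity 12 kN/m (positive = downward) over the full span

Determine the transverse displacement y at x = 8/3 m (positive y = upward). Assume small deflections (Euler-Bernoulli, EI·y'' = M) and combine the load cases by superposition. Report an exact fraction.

y(8/3) = -91667/30375000 m

Load 1 — triangular load w₀=6 kN/m (0→w₀ over full span):
  y_1 = (w₀Lx³/12-w₀L²x²/6-w₀x⁵/(120L))/EI = (6·4·(8/3)³/12-6·4²·(8/3)²/6-6·(8/3)⁵/(120·4))/100000 = -2944/3796875 m
Load 2 — applied couple M₀=3 kN·m at a=3 m (b=L-a=1):
  y_2 = M₀x²/(2EI)  [x≤a] = 3·(8/3)²/(2·100000) = 1/9375 m
Load 3 — point force P=5 kN at a=2 m (b=L-a=2):
  y_3 = -Pa²(3x-a)/(6EI)  [x>a] = -5·2²·(3·(8/3)-2)/(6·100000) = -1/5000 m
Load 4 — uniform load w=12 kN/m over full span:
  y_4 = -wx²(x²-4Lx+6L²)/(24EI) = -12·(8/3)²·((8/3)²-4·4·(8/3)+6·4²)/(24·100000) = -544/253125 m
Superposition: y = Σ y_i = -91667/30375000 m ≈ -0.003018 m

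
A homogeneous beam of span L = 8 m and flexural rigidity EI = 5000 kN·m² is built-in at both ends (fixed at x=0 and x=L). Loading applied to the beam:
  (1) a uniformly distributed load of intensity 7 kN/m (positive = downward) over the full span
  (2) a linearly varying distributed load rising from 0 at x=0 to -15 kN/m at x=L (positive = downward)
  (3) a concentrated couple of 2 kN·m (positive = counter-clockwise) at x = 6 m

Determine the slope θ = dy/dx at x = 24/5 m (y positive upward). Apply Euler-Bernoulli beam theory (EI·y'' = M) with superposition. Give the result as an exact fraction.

Load 1 — uniform load w=7 kN/m over full span:
  θ_1 = -wx(L-x)(L-2x)/(12EI) = -7·(24/5)·(8-(24/5))·(8-2·(24/5))/(12·5000) = 224/78125 rad
Load 2 — triangular load w₀=-15 kN/m (0→w₀ over full span):
  θ_2 = -w₀(2x(L-x)(L-2x)(x+2L)+x²(L-x)²)/(120LEI) = -(-15)·(2·(24/5)·(8-(24/5))·(8-2·(24/5))·((24/5)+2·8)+(24/5)²·(8-(24/5))²)/(120·8·5000) = -192/78125 rad
Load 3 — applied couple M₀=2 kN·m at a=6 m (b=L-a=2):
  θ_3 = (R_Ax²/2 - M_Ax)/EI  [x≤a] with R_A=9/32, M_A=5/8 = ((9/32)·(24/5)²/2 - (5/8)·(24/5))/5000 = 3/62500 rad
Superposition: θ = Σ θ_i = 143/312500 rad ≈ 0.000458 rad

θ(24/5) = 143/312500 rad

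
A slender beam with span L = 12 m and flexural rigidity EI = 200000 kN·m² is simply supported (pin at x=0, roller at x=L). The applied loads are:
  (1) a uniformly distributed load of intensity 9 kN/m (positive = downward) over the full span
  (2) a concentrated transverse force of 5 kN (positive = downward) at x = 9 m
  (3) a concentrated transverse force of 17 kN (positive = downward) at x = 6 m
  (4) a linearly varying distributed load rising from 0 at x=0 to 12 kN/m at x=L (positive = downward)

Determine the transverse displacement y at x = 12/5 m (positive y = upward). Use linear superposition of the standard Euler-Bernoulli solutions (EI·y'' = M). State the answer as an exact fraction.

Load 1 — uniform load w=9 kN/m over full span:
  y_1 = -wx(L³-2Lx²+x³)/(24EI) = -9·(12/5)·(12³-2·12·(12/5)²+(12/5)³)/(24·200000) = -14094/1953125 m
Load 2 — point force P=5 kN at a=9 m (b=L-a=3):
  y_2 = -Pbx(L²-b²-x²)/(6LEI)  [x≤a] = -5·3·(12/5)·(12²-3²-(12/5)²)/(6·12·200000) = -3231/10000000 m
Load 3 — point force P=17 kN at a=6 m (b=L-a=6):
  y_3 = -Pbx(L²-b²-x²)/(6LEI)  [x≤a] = -17·6·(12/5)·(12²-6²-(12/5)²)/(6·12·200000) = -10863/6250000 m
Load 4 — triangular load w₀=12 kN/m (0→w₀ over full span):
  y_4 = -w₀x(7L⁴-10L²x²+3x⁴)/(360LEI) = -12·(12/5)·(7·12⁴-10·12²·(12/5)²+3·(12/5)⁴)/(360·12·200000) = -222912/48828125 m
Superposition: y = Σ y_i = -86515911/6250000000 m ≈ -0.013843 m

y(12/5) = -86515911/6250000000 m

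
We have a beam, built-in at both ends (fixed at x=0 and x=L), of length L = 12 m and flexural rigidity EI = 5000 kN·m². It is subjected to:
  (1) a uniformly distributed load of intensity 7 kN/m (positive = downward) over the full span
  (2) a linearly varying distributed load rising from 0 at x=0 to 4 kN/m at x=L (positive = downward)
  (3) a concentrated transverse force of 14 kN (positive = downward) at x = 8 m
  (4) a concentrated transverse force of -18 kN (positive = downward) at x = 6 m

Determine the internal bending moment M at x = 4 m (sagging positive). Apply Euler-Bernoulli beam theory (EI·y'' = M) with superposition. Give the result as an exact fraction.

M(4) = 3661/135 kN·m

Load 1 — uniform load w=7 kN/m over full span:
  M_1 = wLx/2 - wL²/12 - wx²/2 = 7·12·4/2 - 7·12²/12 - 7·4²/2 = 28 kN·m
Load 2 — triangular load w₀=4 kN/m (0→w₀ over full span):
  M_2 = 3w₀Lx/20 - w₀L²/30 - w₀x³/(6L) = 3·4·12·4/20 - 4·12²/30 - 4·4³/(6·12) = 272/45 kN·m
Load 3 — point force P=14 kN at a=8 m (b=L-a=4):
  M_3 = Pb²(3a+b)x/L³ - Pab²/L²  [x≤a] = 14·4²·(3·8+4)·4/12³ - 14·8·4²/12² = 56/27 kN·m
Load 4 — point force P=-18 kN at a=6 m (b=L-a=6):
  M_4 = Pb²(3a+b)x/L³ - Pab²/L²  [x≤a] = (-18)·6²·(3·6+6)·4/12³ - (-18)·6·6²/12² = -9 kN·m
Superposition: M = Σ M_i = 3661/135 kN·m ≈ 27.118519 kN·m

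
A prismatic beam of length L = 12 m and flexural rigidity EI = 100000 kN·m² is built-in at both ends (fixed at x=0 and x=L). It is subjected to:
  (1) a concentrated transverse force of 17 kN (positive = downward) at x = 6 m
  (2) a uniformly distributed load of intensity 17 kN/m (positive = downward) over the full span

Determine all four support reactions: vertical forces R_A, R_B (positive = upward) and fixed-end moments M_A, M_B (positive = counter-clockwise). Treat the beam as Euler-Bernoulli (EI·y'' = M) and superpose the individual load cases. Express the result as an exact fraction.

R_A = 221/2 kN, M_A = 459/2 kN·m, R_B = 221/2 kN, M_B = -459/2 kN·m

Load 1 — point force P=17 kN at a=6 m (b=L-a=6):
  R_A = Pb²(3a+b)/L³ = 17·6²·(3·6+6)/12³ = 17/2 kN
  M_A = Pab²/L² = 17·6·6²/12² = 51/2 kN·m
  R_B = Pa²(a+3b)/L³ = 17·6²·(6+3·6)/12³ = 17/2 kN
  M_B = -Pa²b/L² = -17·6²·6/12² = -51/2 kN·m
Load 2 — uniform load w=17 kN/m over full span:
  R_A = wL/2 = 17·12/2 = 102 kN
  M_A = wL²/12 = 17·12²/12 = 204 kN·m
  R_B = wL/2 = 17·12/2 = 102 kN
  M_B = -wL²/12 = -17·12²/12 = -204 kN·m
Superposition: R_A = 221/2 kN, M_A = 459/2 kN·m, R_B = 221/2 kN, M_B = -459/2 kN·m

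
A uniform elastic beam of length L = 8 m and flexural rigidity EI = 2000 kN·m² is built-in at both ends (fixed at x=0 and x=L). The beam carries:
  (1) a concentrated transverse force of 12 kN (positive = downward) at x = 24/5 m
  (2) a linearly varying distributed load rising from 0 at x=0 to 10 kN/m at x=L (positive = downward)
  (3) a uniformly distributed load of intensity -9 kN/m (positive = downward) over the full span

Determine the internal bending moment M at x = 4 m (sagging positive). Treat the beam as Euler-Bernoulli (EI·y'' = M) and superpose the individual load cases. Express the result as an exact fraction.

M(4) = -224/75 kN·m

Load 1 — point force P=12 kN at a=24/5 m (b=L-a=16/5):
  M_1 = Pb²(3a+b)x/L³ - Pab²/L²  [x≤a] = 12·(16/5)²·(3·(24/5)+(16/5))·4/8³ - 12·(24/5)·(16/5)²/8² = 192/25 kN·m
Load 2 — triangular load w₀=10 kN/m (0→w₀ over full span):
  M_2 = 3w₀Lx/20 - w₀L²/30 - w₀x³/(6L) = 3·10·8·4/20 - 10·8²/30 - 10·4³/(6·8) = 40/3 kN·m
Load 3 — uniform load w=-9 kN/m over full span:
  M_3 = wLx/2 - wL²/12 - wx²/2 = (-9)·8·4/2 - (-9)·8²/12 - (-9)·4²/2 = -24 kN·m
Superposition: M = Σ M_i = -224/75 kN·m ≈ -2.986667 kN·m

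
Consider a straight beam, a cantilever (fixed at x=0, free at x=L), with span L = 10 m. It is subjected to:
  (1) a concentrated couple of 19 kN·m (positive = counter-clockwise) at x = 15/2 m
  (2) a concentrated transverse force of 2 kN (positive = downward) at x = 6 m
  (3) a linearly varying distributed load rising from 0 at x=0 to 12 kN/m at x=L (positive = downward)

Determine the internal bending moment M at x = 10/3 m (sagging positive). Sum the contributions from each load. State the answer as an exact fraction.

Load 1 — applied couple M₀=19 kN·m at a=15/2 m (b=L-a=5/2):
  M_1 = M₀  [x≤a] = 19 = 19 kN·m
Load 2 — point force P=2 kN at a=6 m (b=L-a=4):
  M_2 = -P(a-x)  [x≤a] = -2·(6-(10/3)) = -16/3 kN·m
Load 3 — triangular load w₀=12 kN/m (0→w₀ over full span):
  M_3 = w₀Lx/2 - w₀L²/3 - w₀x³/(6L) = 12·10·(10/3)/2 - 12·10²/3 - 12·(10/3)³/(6·10) = -5600/27 kN·m
Superposition: M = Σ M_i = -5231/27 kN·m ≈ -193.740741 kN·m

M(10/3) = -5231/27 kN·m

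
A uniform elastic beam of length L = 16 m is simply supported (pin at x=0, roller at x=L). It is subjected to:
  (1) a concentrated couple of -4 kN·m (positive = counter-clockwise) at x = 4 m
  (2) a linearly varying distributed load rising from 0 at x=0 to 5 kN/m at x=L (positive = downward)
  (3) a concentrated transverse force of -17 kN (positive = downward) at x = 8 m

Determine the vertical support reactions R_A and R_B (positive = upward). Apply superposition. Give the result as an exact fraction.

R_A = 55/12 kN, R_B = 221/12 kN

Load 1 — applied couple M₀=-4 kN·m at a=4 m (b=L-a=12):
  R_A = M₀/L = (-4)/16 = -1/4 kN
  R_B = -M₀/L = -(-4)/16 = 1/4 kN
Load 2 — triangular load w₀=5 kN/m (0→w₀ over full span):
  R_A = w₀L/6 = 5·16/6 = 40/3 kN
  R_B = w₀L/3 = 5·16/3 = 80/3 kN
Load 3 — point force P=-17 kN at a=8 m (b=L-a=8):
  R_A = Pb/L = (-17)·8/16 = -17/2 kN
  R_B = Pa/L = (-17)·8/16 = -17/2 kN
Superposition: R_A = 55/12 kN, R_B = 221/12 kN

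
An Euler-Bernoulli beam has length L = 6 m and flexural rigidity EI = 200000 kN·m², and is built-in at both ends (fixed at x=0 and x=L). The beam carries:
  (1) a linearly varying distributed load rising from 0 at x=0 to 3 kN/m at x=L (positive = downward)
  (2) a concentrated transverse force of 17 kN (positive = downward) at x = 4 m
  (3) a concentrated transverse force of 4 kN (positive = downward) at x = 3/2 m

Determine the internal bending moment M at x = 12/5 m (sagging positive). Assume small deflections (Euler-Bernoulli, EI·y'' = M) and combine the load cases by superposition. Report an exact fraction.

Load 1 — triangular load w₀=3 kN/m (0→w₀ over full span):
  M_1 = 3w₀Lx/20 - w₀L²/30 - w₀x³/(6L) = 3·3·6·(12/5)/20 - 3·6²/30 - 3·(12/5)³/(6·6) = 216/125 kN·m
Load 2 — point force P=17 kN at a=4 m (b=L-a=2):
  M_2 = Pb²(3a+b)x/L³ - Pab²/L²  [x≤a] = 17·2²·(3·4+2)·(12/5)/6³ - 17·4·2²/6² = 136/45 kN·m
Load 3 — point force P=4 kN at a=3/2 m (b=L-a=9/2):
  M_3 = Pa²(a+3b)(L-x)/L³ - Pa²b/L²  [x>a] = 4·(3/2)²·((3/2)+3·(9/2))·(6-(12/5))/6³ - 4·(3/2)²·(9/2)/6² = 9/8 kN·m
Superposition: M = Σ M_i = 52877/9000 kN·m ≈ 5.875222 kN·m

M(12/5) = 52877/9000 kN·m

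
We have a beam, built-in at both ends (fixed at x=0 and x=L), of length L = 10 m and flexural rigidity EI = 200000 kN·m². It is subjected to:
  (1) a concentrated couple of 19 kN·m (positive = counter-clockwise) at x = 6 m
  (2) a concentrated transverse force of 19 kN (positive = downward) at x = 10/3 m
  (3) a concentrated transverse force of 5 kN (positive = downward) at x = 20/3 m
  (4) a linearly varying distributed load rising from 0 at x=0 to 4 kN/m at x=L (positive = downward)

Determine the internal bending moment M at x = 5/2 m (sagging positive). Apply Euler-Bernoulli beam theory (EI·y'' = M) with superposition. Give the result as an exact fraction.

Load 1 — applied couple M₀=19 kN·m at a=6 m (b=L-a=4):
  M_1 = R_Ax - M_A  [x≤a] with R_A=342/125, M_A=152/25 = (342/125)·(5/2) - (152/25) = 19/25 kN·m
Load 2 — point force P=19 kN at a=10/3 m (b=L-a=20/3):
  M_2 = Pb²(3a+b)x/L³ - Pab²/L²  [x≤a] = 19·(20/3)²·(3·(10/3)+(20/3))·(5/2)/10³ - 19·(10/3)·(20/3)²/10² = 190/27 kN·m
Load 3 — point force P=5 kN at a=20/3 m (b=L-a=10/3):
  M_3 = Pb²(3a+b)x/L³ - Pab²/L²  [x≤a] = 5·(10/3)²·(3·(20/3)+(10/3))·(5/2)/10³ - 5·(20/3)·(10/3)²/10² = -25/54 kN·m
Load 4 — triangular load w₀=4 kN/m (0→w₀ over full span):
  M_4 = 3w₀Lx/20 - w₀L²/30 - w₀x³/(6L) = 3·4·10·(5/2)/20 - 4·10²/30 - 4·(5/2)³/(6·10) = 5/8 kN·m
Superposition: M = Σ M_i = 42979/5400 kN·m ≈ 7.959074 kN·m

M(5/2) = 42979/5400 kN·m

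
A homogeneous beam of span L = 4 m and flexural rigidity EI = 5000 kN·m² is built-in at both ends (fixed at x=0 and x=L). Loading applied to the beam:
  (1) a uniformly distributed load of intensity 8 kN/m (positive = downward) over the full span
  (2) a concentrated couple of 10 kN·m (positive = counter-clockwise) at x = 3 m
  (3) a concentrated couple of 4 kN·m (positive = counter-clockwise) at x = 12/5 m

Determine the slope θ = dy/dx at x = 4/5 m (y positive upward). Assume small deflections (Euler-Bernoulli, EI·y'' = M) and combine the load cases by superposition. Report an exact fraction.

Load 1 — uniform load w=8 kN/m over full span:
  θ_1 = -wx(L-x)(L-2x)/(12EI) = -8·(4/5)·(4-(4/5))·(4-2·(4/5))/(12·5000) = -64/78125 rad
Load 2 — applied couple M₀=10 kN·m at a=3 m (b=L-a=1):
  θ_2 = (R_Ax²/2 - M_Ax)/EI  [x≤a] with R_A=45/16, M_A=25/8 = ((45/16)·(4/5)²/2 - (25/8)·(4/5))/5000 = -1/3125 rad
Load 3 — applied couple M₀=4 kN·m at a=12/5 m (b=L-a=8/5):
  θ_3 = (R_Ax²/2 - M_Ax)/EI  [x≤a] with R_A=36/25, M_A=32/25 = ((36/25)·(4/5)²/2 - (32/25)·(4/5))/5000 = -44/390625 rad
Superposition: θ = Σ θ_i = -489/390625 rad ≈ -0.001252 rad

θ(4/5) = -489/390625 rad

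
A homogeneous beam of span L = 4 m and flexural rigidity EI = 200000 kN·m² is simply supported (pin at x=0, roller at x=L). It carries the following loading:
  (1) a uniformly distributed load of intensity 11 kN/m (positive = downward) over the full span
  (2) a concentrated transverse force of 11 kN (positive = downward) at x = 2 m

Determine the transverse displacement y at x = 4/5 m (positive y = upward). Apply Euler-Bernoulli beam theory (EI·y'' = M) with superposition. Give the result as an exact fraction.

Load 1 — uniform load w=11 kN/m over full span:
  y_1 = -wx(L³-2Lx²+x³)/(24EI) = -11·(4/5)·(4³-2·4·(4/5)²+(4/5)³)/(24·200000) = -638/5859375 m
Load 2 — point force P=11 kN at a=2 m (b=L-a=2):
  y_2 = -Pbx(L²-b²-x²)/(6LEI)  [x≤a] = -11·2·(4/5)·(4²-2²-(4/5)²)/(6·4·200000) = -781/18750000 m
Superposition: y = Σ y_i = -14113/93750000 m ≈ -0.000151 m

y(4/5) = -14113/93750000 m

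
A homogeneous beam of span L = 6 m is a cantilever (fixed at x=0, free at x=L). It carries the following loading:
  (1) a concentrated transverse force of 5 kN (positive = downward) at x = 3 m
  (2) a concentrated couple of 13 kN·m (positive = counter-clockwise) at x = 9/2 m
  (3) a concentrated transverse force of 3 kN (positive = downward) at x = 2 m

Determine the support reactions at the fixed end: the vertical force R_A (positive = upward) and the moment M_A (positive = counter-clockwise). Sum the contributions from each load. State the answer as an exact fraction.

Load 1 — point force P=5 kN at a=3 m (b=L-a=3):
  R_A = P = 5 kN
  M_A = Pa = 5·3 = 15 kN·m
Load 2 — applied couple M₀=13 kN·m at a=9/2 m (b=L-a=3/2):
  R_A = 0 kN
  M_A = -M₀ = -13 kN·m
Load 3 — point force P=3 kN at a=2 m (b=L-a=4):
  R_A = P = 3 kN
  M_A = Pa = 3·2 = 6 kN·m
Superposition: R_A = 8 kN, M_A = 8 kN·m

R_A = 8 kN, M_A = 8 kN·m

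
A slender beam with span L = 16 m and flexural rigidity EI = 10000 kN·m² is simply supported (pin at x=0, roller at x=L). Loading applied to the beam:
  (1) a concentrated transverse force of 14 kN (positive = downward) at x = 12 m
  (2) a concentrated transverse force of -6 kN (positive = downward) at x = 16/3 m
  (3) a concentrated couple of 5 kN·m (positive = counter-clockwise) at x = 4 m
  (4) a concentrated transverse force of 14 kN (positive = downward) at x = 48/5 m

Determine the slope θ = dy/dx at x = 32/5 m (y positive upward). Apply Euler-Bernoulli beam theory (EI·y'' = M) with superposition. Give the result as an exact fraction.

θ(32/5) = -907613/67500000 rad

Load 1 — point force P=14 kN at a=12 m (b=L-a=4):
  θ_1 = -Pb(L²-b²-3x²)/(6LEI)  [x≤a] = -14·4·(16²-4²-3·(32/5)²)/(6·16·10000) = -427/62500 rad
Load 2 — point force P=-6 kN at a=16/3 m (b=L-a=32/3):
  θ_2 = -Pa(2L²-6Lx+3x²+a²)/(6LEI)  [x>a] = -(-6)·(16/3)·(2·16²-6·16·(32/5)+3·(32/5)²+(16/3)²)/(6·16·10000) = 688/421875 rad
Load 3 — applied couple M₀=5 kN·m at a=4 m (b=L-a=12):
  θ_3 = (M₀x²/(2L)-M₀(x-a)+C₁)/EI  [x>a] with C₁=M₀(3b²-L²)/(6L)=55/6 = (5·(32/5)²/(2·16)-5·((32/5)-4)+(55/6))/10000 = 107/300000 rad
Load 4 — point force P=14 kN at a=48/5 m (b=L-a=32/5):
  θ_4 = -Pb(L²-b²-3x²)/(6LEI)  [x≤a] = -14·(32/5)·(16²-(32/5)²-3·(32/5)²)/(6·16·10000) = -672/78125 rad
Superposition: θ = Σ θ_i = -907613/67500000 rad ≈ -0.013446 rad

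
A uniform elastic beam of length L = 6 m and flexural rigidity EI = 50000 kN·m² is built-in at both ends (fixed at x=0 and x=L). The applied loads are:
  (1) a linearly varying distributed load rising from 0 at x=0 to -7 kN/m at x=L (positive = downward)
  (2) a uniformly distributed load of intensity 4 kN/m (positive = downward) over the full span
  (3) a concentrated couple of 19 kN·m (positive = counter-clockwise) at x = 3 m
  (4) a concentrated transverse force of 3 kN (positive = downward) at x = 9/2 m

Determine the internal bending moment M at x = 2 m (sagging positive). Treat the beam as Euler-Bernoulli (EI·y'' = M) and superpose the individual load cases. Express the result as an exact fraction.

M(2) = 8927/1440 kN·m

Load 1 — triangular load w₀=-7 kN/m (0→w₀ over full span):
  M_1 = 3w₀Lx/20 - w₀L²/30 - w₀x³/(6L) = 3·(-7)·6·2/20 - (-7)·6²/30 - (-7)·2³/(6·6) = -119/45 kN·m
Load 2 — uniform load w=4 kN/m over full span:
  M_2 = wLx/2 - wL²/12 - wx²/2 = 4·6·2/2 - 4·6²/12 - 4·2²/2 = 4 kN·m
Load 3 — applied couple M₀=19 kN·m at a=3 m (b=L-a=3):
  M_3 = R_Ax - M_A  [x≤a] with R_A=19/4, M_A=19/4 = (19/4)·2 - (19/4) = 19/4 kN·m
Load 4 — point force P=3 kN at a=9/2 m (b=L-a=3/2):
  M_4 = Pb²(3a+b)x/L³ - Pab²/L²  [x≤a] = 3·(3/2)²·(3·(9/2)+(3/2))·2/6³ - 3·(9/2)·(3/2)²/6² = 3/32 kN·m
Superposition: M = Σ M_i = 8927/1440 kN·m ≈ 6.199306 kN·m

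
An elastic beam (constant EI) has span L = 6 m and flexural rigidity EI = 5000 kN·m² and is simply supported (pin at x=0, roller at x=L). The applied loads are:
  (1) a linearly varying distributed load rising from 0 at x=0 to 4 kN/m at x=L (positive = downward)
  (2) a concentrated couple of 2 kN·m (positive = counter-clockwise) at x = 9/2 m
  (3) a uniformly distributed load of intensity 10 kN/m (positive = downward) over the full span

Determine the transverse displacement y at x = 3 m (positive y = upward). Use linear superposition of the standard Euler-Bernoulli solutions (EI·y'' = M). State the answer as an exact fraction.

y(3) = -1647/40000 m

Load 1 — triangular load w₀=4 kN/m (0→w₀ over full span):
  y_1 = -w₀x(7L⁴-10L²x²+3x⁴)/(360LEI) = -4·3·(7·6⁴-10·6²·3²+3·3⁴)/(360·6·5000) = -27/4000 m
Load 2 — applied couple M₀=2 kN·m at a=9/2 m (b=L-a=3/2):
  y_2 = (M₀x³/(6L)+C₁x)/EI  [x≤a] with C₁=M₀(3b²-L²)/(6L)=-13/8 = (2·3³/(6·6)+(-13/8)·3)/5000 = -27/40000 m
Load 3 — uniform load w=10 kN/m over full span:
  y_3 = -wx(L³-2Lx²+x³)/(24EI) = -10·3·(6³-2·6·3²+3³)/(24·5000) = -27/800 m
Superposition: y = Σ y_i = -1647/40000 m ≈ -0.041175 m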